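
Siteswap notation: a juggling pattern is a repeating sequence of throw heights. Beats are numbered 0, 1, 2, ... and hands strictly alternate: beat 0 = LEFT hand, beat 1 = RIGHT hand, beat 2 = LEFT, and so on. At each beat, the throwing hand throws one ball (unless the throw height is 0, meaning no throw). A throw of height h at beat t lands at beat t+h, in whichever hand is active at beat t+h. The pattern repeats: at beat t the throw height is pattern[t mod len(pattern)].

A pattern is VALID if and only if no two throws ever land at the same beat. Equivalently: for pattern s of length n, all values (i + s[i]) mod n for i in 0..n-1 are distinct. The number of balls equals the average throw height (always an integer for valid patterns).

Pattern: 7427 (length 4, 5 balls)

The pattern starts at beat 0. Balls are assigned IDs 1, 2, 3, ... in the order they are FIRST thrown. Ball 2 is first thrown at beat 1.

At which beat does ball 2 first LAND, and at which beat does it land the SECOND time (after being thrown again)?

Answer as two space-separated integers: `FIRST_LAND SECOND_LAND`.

Answer: 5 9

Derivation:
Beat 0 (L): throw ball1 h=7 -> lands@7:R; in-air after throw: [b1@7:R]
Beat 1 (R): throw ball2 h=4 -> lands@5:R; in-air after throw: [b2@5:R b1@7:R]
Beat 2 (L): throw ball3 h=2 -> lands@4:L; in-air after throw: [b3@4:L b2@5:R b1@7:R]
Beat 3 (R): throw ball4 h=7 -> lands@10:L; in-air after throw: [b3@4:L b2@5:R b1@7:R b4@10:L]
Beat 4 (L): throw ball3 h=7 -> lands@11:R; in-air after throw: [b2@5:R b1@7:R b4@10:L b3@11:R]
Beat 5 (R): throw ball2 h=4 -> lands@9:R; in-air after throw: [b1@7:R b2@9:R b4@10:L b3@11:R]
Beat 6 (L): throw ball5 h=2 -> lands@8:L; in-air after throw: [b1@7:R b5@8:L b2@9:R b4@10:L b3@11:R]
Beat 7 (R): throw ball1 h=7 -> lands@14:L; in-air after throw: [b5@8:L b2@9:R b4@10:L b3@11:R b1@14:L]
Beat 8 (L): throw ball5 h=7 -> lands@15:R; in-air after throw: [b2@9:R b4@10:L b3@11:R b1@14:L b5@15:R]
Beat 9 (R): throw ball2 h=4 -> lands@13:R; in-air after throw: [b4@10:L b3@11:R b2@13:R b1@14:L b5@15:R]
Ball 2: thrown@1 h=4 -> first land @5; rethrown@5 h=4 -> second land @9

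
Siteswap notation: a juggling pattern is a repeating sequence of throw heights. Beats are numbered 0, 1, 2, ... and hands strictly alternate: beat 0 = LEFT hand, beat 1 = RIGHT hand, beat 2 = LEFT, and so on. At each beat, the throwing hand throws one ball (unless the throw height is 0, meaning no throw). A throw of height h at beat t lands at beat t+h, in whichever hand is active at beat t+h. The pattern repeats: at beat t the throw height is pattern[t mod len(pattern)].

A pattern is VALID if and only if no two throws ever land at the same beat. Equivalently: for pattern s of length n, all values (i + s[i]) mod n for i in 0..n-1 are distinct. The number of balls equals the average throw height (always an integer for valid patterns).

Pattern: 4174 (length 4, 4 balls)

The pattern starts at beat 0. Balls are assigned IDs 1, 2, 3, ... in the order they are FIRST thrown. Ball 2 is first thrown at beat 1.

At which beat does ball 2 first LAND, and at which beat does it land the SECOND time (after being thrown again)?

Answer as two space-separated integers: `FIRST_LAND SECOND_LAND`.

Answer: 2 9

Derivation:
Beat 0 (L): throw ball1 h=4 -> lands@4:L; in-air after throw: [b1@4:L]
Beat 1 (R): throw ball2 h=1 -> lands@2:L; in-air after throw: [b2@2:L b1@4:L]
Beat 2 (L): throw ball2 h=7 -> lands@9:R; in-air after throw: [b1@4:L b2@9:R]
Beat 3 (R): throw ball3 h=4 -> lands@7:R; in-air after throw: [b1@4:L b3@7:R b2@9:R]
Beat 4 (L): throw ball1 h=4 -> lands@8:L; in-air after throw: [b3@7:R b1@8:L b2@9:R]
Beat 5 (R): throw ball4 h=1 -> lands@6:L; in-air after throw: [b4@6:L b3@7:R b1@8:L b2@9:R]
Beat 6 (L): throw ball4 h=7 -> lands@13:R; in-air after throw: [b3@7:R b1@8:L b2@9:R b4@13:R]
Beat 7 (R): throw ball3 h=4 -> lands@11:R; in-air after throw: [b1@8:L b2@9:R b3@11:R b4@13:R]
Beat 8 (L): throw ball1 h=4 -> lands@12:L; in-air after throw: [b2@9:R b3@11:R b1@12:L b4@13:R]
Beat 9 (R): throw ball2 h=1 -> lands@10:L; in-air after throw: [b2@10:L b3@11:R b1@12:L b4@13:R]
Ball 2: thrown@1 h=1 -> first land @2; rethrown@2 h=7 -> second land @9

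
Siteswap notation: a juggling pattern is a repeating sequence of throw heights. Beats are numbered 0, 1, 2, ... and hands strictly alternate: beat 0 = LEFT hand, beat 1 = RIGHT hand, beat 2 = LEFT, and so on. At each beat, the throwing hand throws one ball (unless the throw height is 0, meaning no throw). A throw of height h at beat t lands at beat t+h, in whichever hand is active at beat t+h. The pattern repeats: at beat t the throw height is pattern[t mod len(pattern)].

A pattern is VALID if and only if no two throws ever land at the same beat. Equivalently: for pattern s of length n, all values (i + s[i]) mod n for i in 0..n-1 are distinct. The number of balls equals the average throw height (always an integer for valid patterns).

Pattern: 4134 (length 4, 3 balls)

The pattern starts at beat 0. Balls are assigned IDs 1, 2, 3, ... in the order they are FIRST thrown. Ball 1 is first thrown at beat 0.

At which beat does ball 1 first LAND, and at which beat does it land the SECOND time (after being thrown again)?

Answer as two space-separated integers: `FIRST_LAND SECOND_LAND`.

Answer: 4 8

Derivation:
Beat 0 (L): throw ball1 h=4 -> lands@4:L; in-air after throw: [b1@4:L]
Beat 1 (R): throw ball2 h=1 -> lands@2:L; in-air after throw: [b2@2:L b1@4:L]
Beat 2 (L): throw ball2 h=3 -> lands@5:R; in-air after throw: [b1@4:L b2@5:R]
Beat 3 (R): throw ball3 h=4 -> lands@7:R; in-air after throw: [b1@4:L b2@5:R b3@7:R]
Beat 4 (L): throw ball1 h=4 -> lands@8:L; in-air after throw: [b2@5:R b3@7:R b1@8:L]
Beat 5 (R): throw ball2 h=1 -> lands@6:L; in-air after throw: [b2@6:L b3@7:R b1@8:L]
Beat 6 (L): throw ball2 h=3 -> lands@9:R; in-air after throw: [b3@7:R b1@8:L b2@9:R]
Beat 7 (R): throw ball3 h=4 -> lands@11:R; in-air after throw: [b1@8:L b2@9:R b3@11:R]
Beat 8 (L): throw ball1 h=4 -> lands@12:L; in-air after throw: [b2@9:R b3@11:R b1@12:L]
Ball 1: thrown@0 h=4 -> first land @4; rethrown@4 h=4 -> second land @8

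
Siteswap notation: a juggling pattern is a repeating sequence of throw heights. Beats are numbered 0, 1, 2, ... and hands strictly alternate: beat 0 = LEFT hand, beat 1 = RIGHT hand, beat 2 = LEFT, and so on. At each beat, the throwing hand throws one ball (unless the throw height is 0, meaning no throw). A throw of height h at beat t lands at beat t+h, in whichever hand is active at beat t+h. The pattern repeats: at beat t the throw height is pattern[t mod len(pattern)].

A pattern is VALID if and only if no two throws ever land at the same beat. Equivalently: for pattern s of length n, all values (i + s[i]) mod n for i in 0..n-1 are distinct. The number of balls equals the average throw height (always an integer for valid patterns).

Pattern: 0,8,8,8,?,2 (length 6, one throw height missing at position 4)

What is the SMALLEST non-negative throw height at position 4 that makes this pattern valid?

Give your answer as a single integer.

i=0: (0 + 0) mod 6 = 0
i=1: (1 + 8) mod 6 = 3
i=2: (2 + 8) mod 6 = 4
i=3: (3 + 8) mod 6 = 5
i=4: s[i]=? (unknown)
i=5: (5 + 2) mod 6 = 1
Known residues: [0, 1, 3, 4, 5]; need a permutation of 0..5, so missing residue r = 2
Need (4 + s) mod 6 = 2; smallest s = (2 - 4) mod 6 = 4

Answer: 4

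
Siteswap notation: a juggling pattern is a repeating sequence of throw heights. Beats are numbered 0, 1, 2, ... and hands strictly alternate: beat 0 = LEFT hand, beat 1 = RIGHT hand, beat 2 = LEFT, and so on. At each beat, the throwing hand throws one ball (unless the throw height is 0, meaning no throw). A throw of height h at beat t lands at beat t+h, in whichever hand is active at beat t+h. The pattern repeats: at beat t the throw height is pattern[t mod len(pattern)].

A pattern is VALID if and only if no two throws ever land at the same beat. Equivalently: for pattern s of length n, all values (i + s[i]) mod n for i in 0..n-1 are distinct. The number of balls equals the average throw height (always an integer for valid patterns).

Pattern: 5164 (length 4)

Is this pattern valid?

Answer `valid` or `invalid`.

Answer: valid

Derivation:
i=0: (i + s[i]) mod n = (0 + 5) mod 4 = 1
i=1: (i + s[i]) mod n = (1 + 1) mod 4 = 2
i=2: (i + s[i]) mod n = (2 + 6) mod 4 = 0
i=3: (i + s[i]) mod n = (3 + 4) mod 4 = 3
Residues: [1, 2, 0, 3], distinct: True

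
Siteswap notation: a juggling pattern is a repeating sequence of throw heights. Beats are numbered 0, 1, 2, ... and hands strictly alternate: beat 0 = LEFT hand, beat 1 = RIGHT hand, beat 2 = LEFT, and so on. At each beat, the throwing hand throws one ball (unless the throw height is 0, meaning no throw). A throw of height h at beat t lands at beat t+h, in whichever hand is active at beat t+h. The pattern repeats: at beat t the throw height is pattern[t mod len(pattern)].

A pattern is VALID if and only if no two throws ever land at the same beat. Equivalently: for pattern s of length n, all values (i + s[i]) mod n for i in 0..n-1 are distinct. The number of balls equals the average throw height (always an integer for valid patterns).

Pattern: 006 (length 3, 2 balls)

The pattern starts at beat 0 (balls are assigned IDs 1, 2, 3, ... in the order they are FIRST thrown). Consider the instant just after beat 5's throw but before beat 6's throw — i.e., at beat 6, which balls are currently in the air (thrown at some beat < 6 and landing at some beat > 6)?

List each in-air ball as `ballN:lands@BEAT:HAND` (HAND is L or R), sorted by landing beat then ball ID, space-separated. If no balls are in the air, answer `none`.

Answer: ball1:lands@8:L ball2:lands@11:R

Derivation:
Beat 2 (L): throw ball1 h=6 -> lands@8:L; in-air after throw: [b1@8:L]
Beat 5 (R): throw ball2 h=6 -> lands@11:R; in-air after throw: [b1@8:L b2@11:R]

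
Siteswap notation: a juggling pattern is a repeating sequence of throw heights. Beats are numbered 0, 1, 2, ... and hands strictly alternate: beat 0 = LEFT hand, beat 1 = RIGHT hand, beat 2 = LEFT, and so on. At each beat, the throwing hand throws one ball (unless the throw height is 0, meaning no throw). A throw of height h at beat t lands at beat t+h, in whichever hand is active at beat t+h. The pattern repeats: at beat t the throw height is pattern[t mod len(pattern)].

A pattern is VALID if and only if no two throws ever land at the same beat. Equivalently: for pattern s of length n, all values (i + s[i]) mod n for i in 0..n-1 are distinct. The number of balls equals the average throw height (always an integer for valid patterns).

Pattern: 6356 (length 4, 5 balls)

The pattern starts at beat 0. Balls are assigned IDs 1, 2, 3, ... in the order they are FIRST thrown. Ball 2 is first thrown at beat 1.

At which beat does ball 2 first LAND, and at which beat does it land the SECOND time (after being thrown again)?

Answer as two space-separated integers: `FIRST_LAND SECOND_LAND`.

Answer: 4 10

Derivation:
Beat 0 (L): throw ball1 h=6 -> lands@6:L; in-air after throw: [b1@6:L]
Beat 1 (R): throw ball2 h=3 -> lands@4:L; in-air after throw: [b2@4:L b1@6:L]
Beat 2 (L): throw ball3 h=5 -> lands@7:R; in-air after throw: [b2@4:L b1@6:L b3@7:R]
Beat 3 (R): throw ball4 h=6 -> lands@9:R; in-air after throw: [b2@4:L b1@6:L b3@7:R b4@9:R]
Beat 4 (L): throw ball2 h=6 -> lands@10:L; in-air after throw: [b1@6:L b3@7:R b4@9:R b2@10:L]
Beat 5 (R): throw ball5 h=3 -> lands@8:L; in-air after throw: [b1@6:L b3@7:R b5@8:L b4@9:R b2@10:L]
Beat 6 (L): throw ball1 h=5 -> lands@11:R; in-air after throw: [b3@7:R b5@8:L b4@9:R b2@10:L b1@11:R]
Beat 7 (R): throw ball3 h=6 -> lands@13:R; in-air after throw: [b5@8:L b4@9:R b2@10:L b1@11:R b3@13:R]
Beat 8 (L): throw ball5 h=6 -> lands@14:L; in-air after throw: [b4@9:R b2@10:L b1@11:R b3@13:R b5@14:L]
Beat 9 (R): throw ball4 h=3 -> lands@12:L; in-air after throw: [b2@10:L b1@11:R b4@12:L b3@13:R b5@14:L]
Beat 10 (L): throw ball2 h=5 -> lands@15:R; in-air after throw: [b1@11:R b4@12:L b3@13:R b5@14:L b2@15:R]
Ball 2: thrown@1 h=3 -> first land @4; rethrown@4 h=6 -> second land @10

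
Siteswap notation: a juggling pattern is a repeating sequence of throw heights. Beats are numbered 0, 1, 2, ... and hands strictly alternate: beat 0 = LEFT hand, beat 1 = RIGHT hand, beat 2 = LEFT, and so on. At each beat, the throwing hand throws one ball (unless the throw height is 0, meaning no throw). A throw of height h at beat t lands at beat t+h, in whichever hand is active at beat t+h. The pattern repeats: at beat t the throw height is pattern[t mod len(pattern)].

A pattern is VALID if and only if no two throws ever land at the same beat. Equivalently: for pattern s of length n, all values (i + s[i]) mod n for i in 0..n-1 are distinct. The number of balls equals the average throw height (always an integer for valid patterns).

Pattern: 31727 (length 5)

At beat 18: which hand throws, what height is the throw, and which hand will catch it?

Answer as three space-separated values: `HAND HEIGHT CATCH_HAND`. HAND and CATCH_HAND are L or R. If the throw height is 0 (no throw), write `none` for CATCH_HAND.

Answer: L 2 L

Derivation:
Beat 18: 18 mod 2 = 0, so hand = L
Throw height = pattern[18 mod 5] = pattern[3] = 2
Lands at beat 18+2=20, 20 mod 2 = 0, so catch hand = L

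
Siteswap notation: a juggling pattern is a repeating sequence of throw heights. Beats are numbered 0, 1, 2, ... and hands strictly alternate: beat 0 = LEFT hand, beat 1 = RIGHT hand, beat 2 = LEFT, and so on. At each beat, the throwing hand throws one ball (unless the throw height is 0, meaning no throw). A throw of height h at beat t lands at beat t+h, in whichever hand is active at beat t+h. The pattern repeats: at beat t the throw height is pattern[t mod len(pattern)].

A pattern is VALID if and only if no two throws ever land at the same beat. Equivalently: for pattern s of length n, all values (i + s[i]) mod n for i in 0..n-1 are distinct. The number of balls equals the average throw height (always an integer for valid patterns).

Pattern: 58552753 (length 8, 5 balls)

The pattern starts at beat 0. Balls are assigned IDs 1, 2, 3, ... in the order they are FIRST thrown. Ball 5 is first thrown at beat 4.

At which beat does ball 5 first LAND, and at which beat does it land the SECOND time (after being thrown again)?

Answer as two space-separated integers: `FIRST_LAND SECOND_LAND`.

Answer: 6 11

Derivation:
Beat 0 (L): throw ball1 h=5 -> lands@5:R; in-air after throw: [b1@5:R]
Beat 1 (R): throw ball2 h=8 -> lands@9:R; in-air after throw: [b1@5:R b2@9:R]
Beat 2 (L): throw ball3 h=5 -> lands@7:R; in-air after throw: [b1@5:R b3@7:R b2@9:R]
Beat 3 (R): throw ball4 h=5 -> lands@8:L; in-air after throw: [b1@5:R b3@7:R b4@8:L b2@9:R]
Beat 4 (L): throw ball5 h=2 -> lands@6:L; in-air after throw: [b1@5:R b5@6:L b3@7:R b4@8:L b2@9:R]
Beat 5 (R): throw ball1 h=7 -> lands@12:L; in-air after throw: [b5@6:L b3@7:R b4@8:L b2@9:R b1@12:L]
Beat 6 (L): throw ball5 h=5 -> lands@11:R; in-air after throw: [b3@7:R b4@8:L b2@9:R b5@11:R b1@12:L]
Beat 7 (R): throw ball3 h=3 -> lands@10:L; in-air after throw: [b4@8:L b2@9:R b3@10:L b5@11:R b1@12:L]
Beat 8 (L): throw ball4 h=5 -> lands@13:R; in-air after throw: [b2@9:R b3@10:L b5@11:R b1@12:L b4@13:R]
Beat 9 (R): throw ball2 h=8 -> lands@17:R; in-air after throw: [b3@10:L b5@11:R b1@12:L b4@13:R b2@17:R]
Beat 10 (L): throw ball3 h=5 -> lands@15:R; in-air after throw: [b5@11:R b1@12:L b4@13:R b3@15:R b2@17:R]
Beat 11 (R): throw ball5 h=5 -> lands@16:L; in-air after throw: [b1@12:L b4@13:R b3@15:R b5@16:L b2@17:R]
Ball 5: thrown@4 h=2 -> first land @6; rethrown@6 h=5 -> second land @11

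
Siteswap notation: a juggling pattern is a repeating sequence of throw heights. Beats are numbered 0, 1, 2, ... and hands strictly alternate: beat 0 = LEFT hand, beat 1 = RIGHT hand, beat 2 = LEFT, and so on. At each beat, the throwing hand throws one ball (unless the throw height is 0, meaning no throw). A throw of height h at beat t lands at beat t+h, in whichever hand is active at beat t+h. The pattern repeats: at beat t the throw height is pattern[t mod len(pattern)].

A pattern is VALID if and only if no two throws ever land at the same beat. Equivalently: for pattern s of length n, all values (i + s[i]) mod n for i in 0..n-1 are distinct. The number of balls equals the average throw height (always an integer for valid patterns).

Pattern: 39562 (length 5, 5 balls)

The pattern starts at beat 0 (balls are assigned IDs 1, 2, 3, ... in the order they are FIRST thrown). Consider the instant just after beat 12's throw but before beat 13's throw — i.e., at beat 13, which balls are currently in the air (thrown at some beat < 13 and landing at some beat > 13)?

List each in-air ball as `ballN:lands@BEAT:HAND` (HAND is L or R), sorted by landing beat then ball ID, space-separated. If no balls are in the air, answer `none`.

Answer: ball5:lands@14:L ball4:lands@15:R ball3:lands@17:R ball1:lands@20:L

Derivation:
Beat 0 (L): throw ball1 h=3 -> lands@3:R; in-air after throw: [b1@3:R]
Beat 1 (R): throw ball2 h=9 -> lands@10:L; in-air after throw: [b1@3:R b2@10:L]
Beat 2 (L): throw ball3 h=5 -> lands@7:R; in-air after throw: [b1@3:R b3@7:R b2@10:L]
Beat 3 (R): throw ball1 h=6 -> lands@9:R; in-air after throw: [b3@7:R b1@9:R b2@10:L]
Beat 4 (L): throw ball4 h=2 -> lands@6:L; in-air after throw: [b4@6:L b3@7:R b1@9:R b2@10:L]
Beat 5 (R): throw ball5 h=3 -> lands@8:L; in-air after throw: [b4@6:L b3@7:R b5@8:L b1@9:R b2@10:L]
Beat 6 (L): throw ball4 h=9 -> lands@15:R; in-air after throw: [b3@7:R b5@8:L b1@9:R b2@10:L b4@15:R]
Beat 7 (R): throw ball3 h=5 -> lands@12:L; in-air after throw: [b5@8:L b1@9:R b2@10:L b3@12:L b4@15:R]
Beat 8 (L): throw ball5 h=6 -> lands@14:L; in-air after throw: [b1@9:R b2@10:L b3@12:L b5@14:L b4@15:R]
Beat 9 (R): throw ball1 h=2 -> lands@11:R; in-air after throw: [b2@10:L b1@11:R b3@12:L b5@14:L b4@15:R]
Beat 10 (L): throw ball2 h=3 -> lands@13:R; in-air after throw: [b1@11:R b3@12:L b2@13:R b5@14:L b4@15:R]
Beat 11 (R): throw ball1 h=9 -> lands@20:L; in-air after throw: [b3@12:L b2@13:R b5@14:L b4@15:R b1@20:L]
Beat 12 (L): throw ball3 h=5 -> lands@17:R; in-air after throw: [b2@13:R b5@14:L b4@15:R b3@17:R b1@20:L]
Beat 13 (R): throw ball2 h=6 -> lands@19:R; in-air after throw: [b5@14:L b4@15:R b3@17:R b2@19:R b1@20:L]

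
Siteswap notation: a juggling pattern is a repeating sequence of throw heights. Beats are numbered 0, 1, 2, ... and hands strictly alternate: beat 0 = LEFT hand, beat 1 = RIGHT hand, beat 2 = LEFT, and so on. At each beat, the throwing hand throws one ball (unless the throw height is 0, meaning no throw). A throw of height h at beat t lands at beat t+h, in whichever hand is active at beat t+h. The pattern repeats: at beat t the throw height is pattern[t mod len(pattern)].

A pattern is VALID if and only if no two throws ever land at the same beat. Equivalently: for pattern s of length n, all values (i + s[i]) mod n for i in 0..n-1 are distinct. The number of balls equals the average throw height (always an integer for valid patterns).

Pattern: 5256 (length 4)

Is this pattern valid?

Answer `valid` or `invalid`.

Answer: invalid

Derivation:
i=0: (i + s[i]) mod n = (0 + 5) mod 4 = 1
i=1: (i + s[i]) mod n = (1 + 2) mod 4 = 3
i=2: (i + s[i]) mod n = (2 + 5) mod 4 = 3
i=3: (i + s[i]) mod n = (3 + 6) mod 4 = 1
Residues: [1, 3, 3, 1], distinct: False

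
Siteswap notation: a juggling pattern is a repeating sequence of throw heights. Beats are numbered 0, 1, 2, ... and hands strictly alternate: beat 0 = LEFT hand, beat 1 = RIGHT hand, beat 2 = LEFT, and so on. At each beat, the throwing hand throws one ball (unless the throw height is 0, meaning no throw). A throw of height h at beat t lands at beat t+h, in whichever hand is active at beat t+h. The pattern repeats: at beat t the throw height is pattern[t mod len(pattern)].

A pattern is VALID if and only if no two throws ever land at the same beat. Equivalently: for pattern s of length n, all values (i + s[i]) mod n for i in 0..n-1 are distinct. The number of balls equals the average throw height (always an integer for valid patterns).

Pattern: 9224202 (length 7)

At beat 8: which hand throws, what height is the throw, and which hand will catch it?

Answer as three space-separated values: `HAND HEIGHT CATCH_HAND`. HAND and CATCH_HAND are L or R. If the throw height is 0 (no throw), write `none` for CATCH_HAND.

Answer: L 2 L

Derivation:
Beat 8: 8 mod 2 = 0, so hand = L
Throw height = pattern[8 mod 7] = pattern[1] = 2
Lands at beat 8+2=10, 10 mod 2 = 0, so catch hand = L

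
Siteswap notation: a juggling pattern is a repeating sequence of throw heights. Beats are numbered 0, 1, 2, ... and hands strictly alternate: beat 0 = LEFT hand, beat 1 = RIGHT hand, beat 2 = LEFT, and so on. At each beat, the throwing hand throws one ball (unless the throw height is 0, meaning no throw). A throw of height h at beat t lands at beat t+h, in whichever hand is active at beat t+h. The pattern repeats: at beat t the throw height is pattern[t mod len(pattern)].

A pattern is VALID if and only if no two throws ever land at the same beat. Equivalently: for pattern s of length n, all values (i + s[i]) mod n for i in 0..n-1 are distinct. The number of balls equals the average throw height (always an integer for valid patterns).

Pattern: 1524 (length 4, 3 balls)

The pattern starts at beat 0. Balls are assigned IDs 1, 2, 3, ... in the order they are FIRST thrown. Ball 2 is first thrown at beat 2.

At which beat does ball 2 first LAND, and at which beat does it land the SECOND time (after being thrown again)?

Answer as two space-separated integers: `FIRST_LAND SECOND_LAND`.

Answer: 4 5

Derivation:
Beat 0 (L): throw ball1 h=1 -> lands@1:R; in-air after throw: [b1@1:R]
Beat 1 (R): throw ball1 h=5 -> lands@6:L; in-air after throw: [b1@6:L]
Beat 2 (L): throw ball2 h=2 -> lands@4:L; in-air after throw: [b2@4:L b1@6:L]
Beat 3 (R): throw ball3 h=4 -> lands@7:R; in-air after throw: [b2@4:L b1@6:L b3@7:R]
Beat 4 (L): throw ball2 h=1 -> lands@5:R; in-air after throw: [b2@5:R b1@6:L b3@7:R]
Beat 5 (R): throw ball2 h=5 -> lands@10:L; in-air after throw: [b1@6:L b3@7:R b2@10:L]
Ball 2: thrown@2 h=2 -> first land @4; rethrown@4 h=1 -> second land @5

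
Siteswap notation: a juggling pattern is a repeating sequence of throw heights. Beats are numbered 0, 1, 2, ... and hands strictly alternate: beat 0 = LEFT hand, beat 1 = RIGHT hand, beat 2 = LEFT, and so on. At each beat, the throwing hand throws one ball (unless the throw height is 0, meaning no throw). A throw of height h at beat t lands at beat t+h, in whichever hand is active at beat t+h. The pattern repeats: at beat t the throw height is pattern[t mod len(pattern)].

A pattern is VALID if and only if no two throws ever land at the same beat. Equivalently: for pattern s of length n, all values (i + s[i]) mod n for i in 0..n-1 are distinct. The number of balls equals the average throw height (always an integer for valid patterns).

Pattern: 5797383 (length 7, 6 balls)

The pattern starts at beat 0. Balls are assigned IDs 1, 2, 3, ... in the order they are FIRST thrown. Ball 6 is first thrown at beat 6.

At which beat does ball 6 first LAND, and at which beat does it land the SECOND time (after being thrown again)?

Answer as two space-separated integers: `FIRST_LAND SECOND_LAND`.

Answer: 9 18

Derivation:
Beat 0 (L): throw ball1 h=5 -> lands@5:R; in-air after throw: [b1@5:R]
Beat 1 (R): throw ball2 h=7 -> lands@8:L; in-air after throw: [b1@5:R b2@8:L]
Beat 2 (L): throw ball3 h=9 -> lands@11:R; in-air after throw: [b1@5:R b2@8:L b3@11:R]
Beat 3 (R): throw ball4 h=7 -> lands@10:L; in-air after throw: [b1@5:R b2@8:L b4@10:L b3@11:R]
Beat 4 (L): throw ball5 h=3 -> lands@7:R; in-air after throw: [b1@5:R b5@7:R b2@8:L b4@10:L b3@11:R]
Beat 5 (R): throw ball1 h=8 -> lands@13:R; in-air after throw: [b5@7:R b2@8:L b4@10:L b3@11:R b1@13:R]
Beat 6 (L): throw ball6 h=3 -> lands@9:R; in-air after throw: [b5@7:R b2@8:L b6@9:R b4@10:L b3@11:R b1@13:R]
Beat 7 (R): throw ball5 h=5 -> lands@12:L; in-air after throw: [b2@8:L b6@9:R b4@10:L b3@11:R b5@12:L b1@13:R]
Beat 8 (L): throw ball2 h=7 -> lands@15:R; in-air after throw: [b6@9:R b4@10:L b3@11:R b5@12:L b1@13:R b2@15:R]
Beat 9 (R): throw ball6 h=9 -> lands@18:L; in-air after throw: [b4@10:L b3@11:R b5@12:L b1@13:R b2@15:R b6@18:L]
Beat 10 (L): throw ball4 h=7 -> lands@17:R; in-air after throw: [b3@11:R b5@12:L b1@13:R b2@15:R b4@17:R b6@18:L]
Beat 11 (R): throw ball3 h=3 -> lands@14:L; in-air after throw: [b5@12:L b1@13:R b3@14:L b2@15:R b4@17:R b6@18:L]
Beat 12 (L): throw ball5 h=8 -> lands@20:L; in-air after throw: [b1@13:R b3@14:L b2@15:R b4@17:R b6@18:L b5@20:L]
Beat 13 (R): throw ball1 h=3 -> lands@16:L; in-air after throw: [b3@14:L b2@15:R b1@16:L b4@17:R b6@18:L b5@20:L]
Beat 14 (L): throw ball3 h=5 -> lands@19:R; in-air after throw: [b2@15:R b1@16:L b4@17:R b6@18:L b3@19:R b5@20:L]
Beat 15 (R): throw ball2 h=7 -> lands@22:L; in-air after throw: [b1@16:L b4@17:R b6@18:L b3@19:R b5@20:L b2@22:L]
Beat 16 (L): throw ball1 h=9 -> lands@25:R; in-air after throw: [b4@17:R b6@18:L b3@19:R b5@20:L b2@22:L b1@25:R]
Beat 17 (R): throw ball4 h=7 -> lands@24:L; in-air after throw: [b6@18:L b3@19:R b5@20:L b2@22:L b4@24:L b1@25:R]
Beat 18 (L): throw ball6 h=3 -> lands@21:R; in-air after throw: [b3@19:R b5@20:L b6@21:R b2@22:L b4@24:L b1@25:R]
Ball 6: thrown@6 h=3 -> first land @9; rethrown@9 h=9 -> second land @18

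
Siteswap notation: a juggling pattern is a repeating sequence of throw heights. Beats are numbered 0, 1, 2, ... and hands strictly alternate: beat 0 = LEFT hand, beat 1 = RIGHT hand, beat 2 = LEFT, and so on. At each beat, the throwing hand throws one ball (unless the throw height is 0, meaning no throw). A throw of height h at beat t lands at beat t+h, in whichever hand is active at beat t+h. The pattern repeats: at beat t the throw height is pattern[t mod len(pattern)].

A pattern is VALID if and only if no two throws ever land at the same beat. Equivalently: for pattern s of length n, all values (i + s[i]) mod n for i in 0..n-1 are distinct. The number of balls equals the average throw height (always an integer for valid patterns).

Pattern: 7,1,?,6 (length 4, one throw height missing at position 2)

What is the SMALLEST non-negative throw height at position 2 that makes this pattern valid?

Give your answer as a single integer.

Answer: 2

Derivation:
i=0: (0 + 7) mod 4 = 3
i=1: (1 + 1) mod 4 = 2
i=2: s[i]=? (unknown)
i=3: (3 + 6) mod 4 = 1
Known residues: [1, 2, 3]; need a permutation of 0..3, so missing residue r = 0
Need (2 + s) mod 4 = 0; smallest s = (0 - 2) mod 4 = 2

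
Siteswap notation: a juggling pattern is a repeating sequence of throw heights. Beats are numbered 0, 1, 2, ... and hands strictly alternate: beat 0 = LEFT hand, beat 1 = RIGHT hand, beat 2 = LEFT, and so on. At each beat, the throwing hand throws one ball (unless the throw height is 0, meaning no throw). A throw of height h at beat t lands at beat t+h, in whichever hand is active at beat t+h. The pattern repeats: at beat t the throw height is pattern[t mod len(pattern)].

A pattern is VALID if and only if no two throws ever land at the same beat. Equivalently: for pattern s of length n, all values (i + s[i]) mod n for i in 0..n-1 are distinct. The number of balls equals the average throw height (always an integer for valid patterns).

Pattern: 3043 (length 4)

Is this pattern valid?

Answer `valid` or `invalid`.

Answer: invalid

Derivation:
i=0: (i + s[i]) mod n = (0 + 3) mod 4 = 3
i=1: (i + s[i]) mod n = (1 + 0) mod 4 = 1
i=2: (i + s[i]) mod n = (2 + 4) mod 4 = 2
i=3: (i + s[i]) mod n = (3 + 3) mod 4 = 2
Residues: [3, 1, 2, 2], distinct: False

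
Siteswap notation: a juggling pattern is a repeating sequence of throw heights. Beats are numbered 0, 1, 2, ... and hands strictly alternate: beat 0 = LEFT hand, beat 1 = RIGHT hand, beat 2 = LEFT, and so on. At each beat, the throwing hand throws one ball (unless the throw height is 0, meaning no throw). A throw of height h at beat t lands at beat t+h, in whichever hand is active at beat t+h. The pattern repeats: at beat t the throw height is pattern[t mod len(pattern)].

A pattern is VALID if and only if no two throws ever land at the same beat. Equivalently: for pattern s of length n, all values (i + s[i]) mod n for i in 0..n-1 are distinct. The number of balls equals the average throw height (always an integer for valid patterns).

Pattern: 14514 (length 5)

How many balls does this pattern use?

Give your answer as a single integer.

Pattern = [1, 4, 5, 1, 4], length n = 5
  position 0: throw height = 1, running sum = 1
  position 1: throw height = 4, running sum = 5
  position 2: throw height = 5, running sum = 10
  position 3: throw height = 1, running sum = 11
  position 4: throw height = 4, running sum = 15
Total sum = 15; balls = sum / n = 15 / 5 = 3

Answer: 3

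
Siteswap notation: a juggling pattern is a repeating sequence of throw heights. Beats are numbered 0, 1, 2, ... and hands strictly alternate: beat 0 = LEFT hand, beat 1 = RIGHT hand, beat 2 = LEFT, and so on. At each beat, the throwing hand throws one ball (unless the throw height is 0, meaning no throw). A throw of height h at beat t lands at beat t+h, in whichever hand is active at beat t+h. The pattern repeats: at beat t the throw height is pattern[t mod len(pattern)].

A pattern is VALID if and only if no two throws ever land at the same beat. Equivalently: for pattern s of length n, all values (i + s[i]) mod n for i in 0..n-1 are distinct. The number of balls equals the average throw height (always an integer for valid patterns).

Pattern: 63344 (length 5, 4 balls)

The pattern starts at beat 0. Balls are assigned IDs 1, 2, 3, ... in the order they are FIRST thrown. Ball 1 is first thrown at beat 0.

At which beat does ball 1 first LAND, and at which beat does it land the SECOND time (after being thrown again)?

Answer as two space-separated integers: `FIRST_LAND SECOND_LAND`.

Beat 0 (L): throw ball1 h=6 -> lands@6:L; in-air after throw: [b1@6:L]
Beat 1 (R): throw ball2 h=3 -> lands@4:L; in-air after throw: [b2@4:L b1@6:L]
Beat 2 (L): throw ball3 h=3 -> lands@5:R; in-air after throw: [b2@4:L b3@5:R b1@6:L]
Beat 3 (R): throw ball4 h=4 -> lands@7:R; in-air after throw: [b2@4:L b3@5:R b1@6:L b4@7:R]
Beat 4 (L): throw ball2 h=4 -> lands@8:L; in-air after throw: [b3@5:R b1@6:L b4@7:R b2@8:L]
Beat 5 (R): throw ball3 h=6 -> lands@11:R; in-air after throw: [b1@6:L b4@7:R b2@8:L b3@11:R]
Beat 6 (L): throw ball1 h=3 -> lands@9:R; in-air after throw: [b4@7:R b2@8:L b1@9:R b3@11:R]
Beat 7 (R): throw ball4 h=3 -> lands@10:L; in-air after throw: [b2@8:L b1@9:R b4@10:L b3@11:R]
Beat 8 (L): throw ball2 h=4 -> lands@12:L; in-air after throw: [b1@9:R b4@10:L b3@11:R b2@12:L]
Beat 9 (R): throw ball1 h=4 -> lands@13:R; in-air after throw: [b4@10:L b3@11:R b2@12:L b1@13:R]
Ball 1: thrown@0 h=6 -> first land @6; rethrown@6 h=3 -> second land @9

Answer: 6 9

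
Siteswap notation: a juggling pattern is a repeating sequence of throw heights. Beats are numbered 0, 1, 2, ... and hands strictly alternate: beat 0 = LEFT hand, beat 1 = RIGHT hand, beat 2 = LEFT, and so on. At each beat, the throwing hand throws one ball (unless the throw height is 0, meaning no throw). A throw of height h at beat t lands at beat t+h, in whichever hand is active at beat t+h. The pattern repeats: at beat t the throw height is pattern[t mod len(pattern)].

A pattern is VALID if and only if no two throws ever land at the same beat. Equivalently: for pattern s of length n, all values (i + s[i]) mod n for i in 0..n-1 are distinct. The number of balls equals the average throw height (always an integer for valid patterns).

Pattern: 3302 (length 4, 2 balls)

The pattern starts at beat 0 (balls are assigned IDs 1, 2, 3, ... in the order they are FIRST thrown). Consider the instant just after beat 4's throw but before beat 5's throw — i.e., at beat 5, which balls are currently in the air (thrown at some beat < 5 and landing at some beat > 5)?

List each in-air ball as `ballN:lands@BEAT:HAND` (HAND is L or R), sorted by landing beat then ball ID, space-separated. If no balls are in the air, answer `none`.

Answer: ball2:lands@7:R

Derivation:
Beat 0 (L): throw ball1 h=3 -> lands@3:R; in-air after throw: [b1@3:R]
Beat 1 (R): throw ball2 h=3 -> lands@4:L; in-air after throw: [b1@3:R b2@4:L]
Beat 3 (R): throw ball1 h=2 -> lands@5:R; in-air after throw: [b2@4:L b1@5:R]
Beat 4 (L): throw ball2 h=3 -> lands@7:R; in-air after throw: [b1@5:R b2@7:R]
Beat 5 (R): throw ball1 h=3 -> lands@8:L; in-air after throw: [b2@7:R b1@8:L]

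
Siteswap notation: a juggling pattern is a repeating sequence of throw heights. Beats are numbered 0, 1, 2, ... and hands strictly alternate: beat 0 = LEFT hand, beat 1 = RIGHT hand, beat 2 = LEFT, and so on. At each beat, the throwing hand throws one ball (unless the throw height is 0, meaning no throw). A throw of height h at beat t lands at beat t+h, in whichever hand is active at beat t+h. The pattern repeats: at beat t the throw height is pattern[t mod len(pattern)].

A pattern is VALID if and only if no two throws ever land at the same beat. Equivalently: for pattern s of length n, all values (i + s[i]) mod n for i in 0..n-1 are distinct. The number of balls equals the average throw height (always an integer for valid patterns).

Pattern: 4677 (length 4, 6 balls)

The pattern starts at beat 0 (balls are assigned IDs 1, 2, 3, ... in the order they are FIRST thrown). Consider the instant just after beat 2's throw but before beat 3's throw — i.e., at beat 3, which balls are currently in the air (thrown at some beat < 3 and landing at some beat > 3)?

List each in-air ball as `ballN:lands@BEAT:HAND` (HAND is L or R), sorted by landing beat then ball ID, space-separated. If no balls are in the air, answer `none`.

Beat 0 (L): throw ball1 h=4 -> lands@4:L; in-air after throw: [b1@4:L]
Beat 1 (R): throw ball2 h=6 -> lands@7:R; in-air after throw: [b1@4:L b2@7:R]
Beat 2 (L): throw ball3 h=7 -> lands@9:R; in-air after throw: [b1@4:L b2@7:R b3@9:R]
Beat 3 (R): throw ball4 h=7 -> lands@10:L; in-air after throw: [b1@4:L b2@7:R b3@9:R b4@10:L]

Answer: ball1:lands@4:L ball2:lands@7:R ball3:lands@9:R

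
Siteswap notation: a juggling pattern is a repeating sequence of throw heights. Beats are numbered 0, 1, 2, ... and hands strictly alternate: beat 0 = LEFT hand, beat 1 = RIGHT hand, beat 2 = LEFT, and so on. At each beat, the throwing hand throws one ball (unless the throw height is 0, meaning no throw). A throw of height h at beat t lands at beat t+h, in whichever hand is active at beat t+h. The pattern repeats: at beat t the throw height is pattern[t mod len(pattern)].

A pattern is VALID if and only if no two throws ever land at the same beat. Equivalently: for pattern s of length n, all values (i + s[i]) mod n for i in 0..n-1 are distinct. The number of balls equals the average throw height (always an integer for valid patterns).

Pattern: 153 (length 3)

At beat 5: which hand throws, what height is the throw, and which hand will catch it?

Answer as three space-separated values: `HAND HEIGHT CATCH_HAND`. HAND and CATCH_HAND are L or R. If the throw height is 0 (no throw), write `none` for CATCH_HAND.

Answer: R 3 L

Derivation:
Beat 5: 5 mod 2 = 1, so hand = R
Throw height = pattern[5 mod 3] = pattern[2] = 3
Lands at beat 5+3=8, 8 mod 2 = 0, so catch hand = L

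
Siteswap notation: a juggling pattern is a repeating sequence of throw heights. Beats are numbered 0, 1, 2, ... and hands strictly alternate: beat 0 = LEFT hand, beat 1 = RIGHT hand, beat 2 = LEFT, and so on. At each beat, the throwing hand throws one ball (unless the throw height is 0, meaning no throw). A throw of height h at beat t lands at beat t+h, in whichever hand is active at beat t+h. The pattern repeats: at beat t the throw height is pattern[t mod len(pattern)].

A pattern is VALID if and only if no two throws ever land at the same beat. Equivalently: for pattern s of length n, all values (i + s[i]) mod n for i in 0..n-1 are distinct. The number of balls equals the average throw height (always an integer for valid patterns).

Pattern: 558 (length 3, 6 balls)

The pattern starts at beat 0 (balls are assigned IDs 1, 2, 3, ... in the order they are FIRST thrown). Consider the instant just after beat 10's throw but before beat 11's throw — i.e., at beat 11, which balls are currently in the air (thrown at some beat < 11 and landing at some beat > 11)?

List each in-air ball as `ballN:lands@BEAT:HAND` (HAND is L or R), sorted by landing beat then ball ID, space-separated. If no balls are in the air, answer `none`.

Answer: ball6:lands@12:L ball1:lands@13:R ball5:lands@14:L ball3:lands@15:R ball4:lands@16:L

Derivation:
Beat 0 (L): throw ball1 h=5 -> lands@5:R; in-air after throw: [b1@5:R]
Beat 1 (R): throw ball2 h=5 -> lands@6:L; in-air after throw: [b1@5:R b2@6:L]
Beat 2 (L): throw ball3 h=8 -> lands@10:L; in-air after throw: [b1@5:R b2@6:L b3@10:L]
Beat 3 (R): throw ball4 h=5 -> lands@8:L; in-air after throw: [b1@5:R b2@6:L b4@8:L b3@10:L]
Beat 4 (L): throw ball5 h=5 -> lands@9:R; in-air after throw: [b1@5:R b2@6:L b4@8:L b5@9:R b3@10:L]
Beat 5 (R): throw ball1 h=8 -> lands@13:R; in-air after throw: [b2@6:L b4@8:L b5@9:R b3@10:L b1@13:R]
Beat 6 (L): throw ball2 h=5 -> lands@11:R; in-air after throw: [b4@8:L b5@9:R b3@10:L b2@11:R b1@13:R]
Beat 7 (R): throw ball6 h=5 -> lands@12:L; in-air after throw: [b4@8:L b5@9:R b3@10:L b2@11:R b6@12:L b1@13:R]
Beat 8 (L): throw ball4 h=8 -> lands@16:L; in-air after throw: [b5@9:R b3@10:L b2@11:R b6@12:L b1@13:R b4@16:L]
Beat 9 (R): throw ball5 h=5 -> lands@14:L; in-air after throw: [b3@10:L b2@11:R b6@12:L b1@13:R b5@14:L b4@16:L]
Beat 10 (L): throw ball3 h=5 -> lands@15:R; in-air after throw: [b2@11:R b6@12:L b1@13:R b5@14:L b3@15:R b4@16:L]
Beat 11 (R): throw ball2 h=8 -> lands@19:R; in-air after throw: [b6@12:L b1@13:R b5@14:L b3@15:R b4@16:L b2@19:R]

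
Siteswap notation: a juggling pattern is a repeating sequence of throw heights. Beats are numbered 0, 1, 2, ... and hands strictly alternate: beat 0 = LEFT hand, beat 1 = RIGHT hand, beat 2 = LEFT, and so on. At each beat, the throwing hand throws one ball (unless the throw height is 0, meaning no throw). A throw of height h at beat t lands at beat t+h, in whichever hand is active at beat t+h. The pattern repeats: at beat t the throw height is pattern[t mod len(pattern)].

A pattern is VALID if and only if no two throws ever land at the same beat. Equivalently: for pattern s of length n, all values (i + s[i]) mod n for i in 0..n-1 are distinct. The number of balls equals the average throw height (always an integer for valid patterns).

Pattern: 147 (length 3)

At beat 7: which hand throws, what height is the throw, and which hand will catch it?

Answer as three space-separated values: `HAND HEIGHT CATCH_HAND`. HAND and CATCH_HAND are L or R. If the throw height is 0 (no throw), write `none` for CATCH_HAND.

Beat 7: 7 mod 2 = 1, so hand = R
Throw height = pattern[7 mod 3] = pattern[1] = 4
Lands at beat 7+4=11, 11 mod 2 = 1, so catch hand = R

Answer: R 4 R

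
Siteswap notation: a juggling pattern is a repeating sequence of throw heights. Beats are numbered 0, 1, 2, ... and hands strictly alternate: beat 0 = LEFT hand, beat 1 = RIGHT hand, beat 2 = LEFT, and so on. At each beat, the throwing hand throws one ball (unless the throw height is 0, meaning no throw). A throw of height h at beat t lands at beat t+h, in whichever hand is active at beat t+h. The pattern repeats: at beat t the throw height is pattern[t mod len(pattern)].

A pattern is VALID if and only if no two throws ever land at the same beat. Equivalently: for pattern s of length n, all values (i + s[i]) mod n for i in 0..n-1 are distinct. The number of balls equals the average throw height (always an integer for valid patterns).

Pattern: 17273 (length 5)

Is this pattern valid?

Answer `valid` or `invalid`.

i=0: (i + s[i]) mod n = (0 + 1) mod 5 = 1
i=1: (i + s[i]) mod n = (1 + 7) mod 5 = 3
i=2: (i + s[i]) mod n = (2 + 2) mod 5 = 4
i=3: (i + s[i]) mod n = (3 + 7) mod 5 = 0
i=4: (i + s[i]) mod n = (4 + 3) mod 5 = 2
Residues: [1, 3, 4, 0, 2], distinct: True

Answer: valid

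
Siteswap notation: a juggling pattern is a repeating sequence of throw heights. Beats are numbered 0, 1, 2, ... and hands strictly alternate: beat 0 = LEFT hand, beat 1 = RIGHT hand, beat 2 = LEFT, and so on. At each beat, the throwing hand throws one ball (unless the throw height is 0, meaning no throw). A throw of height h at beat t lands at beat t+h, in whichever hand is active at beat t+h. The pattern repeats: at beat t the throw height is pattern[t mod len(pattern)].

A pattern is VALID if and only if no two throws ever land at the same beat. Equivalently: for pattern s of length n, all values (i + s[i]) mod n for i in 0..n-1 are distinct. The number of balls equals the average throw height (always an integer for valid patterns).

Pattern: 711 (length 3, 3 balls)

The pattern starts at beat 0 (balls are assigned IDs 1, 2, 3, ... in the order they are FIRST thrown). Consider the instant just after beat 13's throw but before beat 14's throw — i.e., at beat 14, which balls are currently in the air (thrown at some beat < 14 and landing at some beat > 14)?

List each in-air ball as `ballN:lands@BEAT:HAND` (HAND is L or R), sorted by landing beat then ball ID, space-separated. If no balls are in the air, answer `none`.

Answer: ball1:lands@16:L ball2:lands@19:R

Derivation:
Beat 0 (L): throw ball1 h=7 -> lands@7:R; in-air after throw: [b1@7:R]
Beat 1 (R): throw ball2 h=1 -> lands@2:L; in-air after throw: [b2@2:L b1@7:R]
Beat 2 (L): throw ball2 h=1 -> lands@3:R; in-air after throw: [b2@3:R b1@7:R]
Beat 3 (R): throw ball2 h=7 -> lands@10:L; in-air after throw: [b1@7:R b2@10:L]
Beat 4 (L): throw ball3 h=1 -> lands@5:R; in-air after throw: [b3@5:R b1@7:R b2@10:L]
Beat 5 (R): throw ball3 h=1 -> lands@6:L; in-air after throw: [b3@6:L b1@7:R b2@10:L]
Beat 6 (L): throw ball3 h=7 -> lands@13:R; in-air after throw: [b1@7:R b2@10:L b3@13:R]
Beat 7 (R): throw ball1 h=1 -> lands@8:L; in-air after throw: [b1@8:L b2@10:L b3@13:R]
Beat 8 (L): throw ball1 h=1 -> lands@9:R; in-air after throw: [b1@9:R b2@10:L b3@13:R]
Beat 9 (R): throw ball1 h=7 -> lands@16:L; in-air after throw: [b2@10:L b3@13:R b1@16:L]
Beat 10 (L): throw ball2 h=1 -> lands@11:R; in-air after throw: [b2@11:R b3@13:R b1@16:L]
Beat 11 (R): throw ball2 h=1 -> lands@12:L; in-air after throw: [b2@12:L b3@13:R b1@16:L]
Beat 12 (L): throw ball2 h=7 -> lands@19:R; in-air after throw: [b3@13:R b1@16:L b2@19:R]
Beat 13 (R): throw ball3 h=1 -> lands@14:L; in-air after throw: [b3@14:L b1@16:L b2@19:R]
Beat 14 (L): throw ball3 h=1 -> lands@15:R; in-air after throw: [b3@15:R b1@16:L b2@19:R]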